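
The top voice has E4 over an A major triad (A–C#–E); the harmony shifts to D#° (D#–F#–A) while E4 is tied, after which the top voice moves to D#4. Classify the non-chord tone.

The harmony at that moment is D# diminished triad (D#, F#, A); E4 is not a chord tone.
It is held over (the same pitch as the preceding E4) and left by step down to D#4.
Held over from the previous chord and resolving down by step — a suspension.

E4 is a suspension.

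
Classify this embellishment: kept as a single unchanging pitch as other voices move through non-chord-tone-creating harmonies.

Pedal tone.

Approach: none. Departure: none — a single pitch is sustained while the chords change around it, passing through harmonies that do not contain it.
No melodic motion at all; the dissonance is created entirely by the moving harmonies against the stationary note — a pedal tone (pedal point).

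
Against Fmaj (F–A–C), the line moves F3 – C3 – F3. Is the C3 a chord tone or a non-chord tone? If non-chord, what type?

Chord tone (the fifth of F major triad).

F major triad contains F, A, C; C is the fifth, so it is a chord tone.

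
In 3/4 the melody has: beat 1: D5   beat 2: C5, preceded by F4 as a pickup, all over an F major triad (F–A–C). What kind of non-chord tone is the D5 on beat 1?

Appoggiatura.

The harmony at that moment is F major triad (F, A, C); D5 is not a chord tone.
It is approached by leap up from F4 and left by step down to C5.
Leap in, step out, metrically accented — an appoggiatura.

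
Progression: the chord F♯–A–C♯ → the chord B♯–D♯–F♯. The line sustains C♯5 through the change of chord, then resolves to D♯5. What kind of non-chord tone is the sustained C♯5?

C♯5 is a retardation.

The harmony at that moment is B♯ diminished triad (B♯, D♯, F♯); C♯5 is not a chord tone.
It is held over (the same pitch as the preceding C♯5) and left by step up to D♯5.
Held over from the previous chord and resolving up by step — a retardation.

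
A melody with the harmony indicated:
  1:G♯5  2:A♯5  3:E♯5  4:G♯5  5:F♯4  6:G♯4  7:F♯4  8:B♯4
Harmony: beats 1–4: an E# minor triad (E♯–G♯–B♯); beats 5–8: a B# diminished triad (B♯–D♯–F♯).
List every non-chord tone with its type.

A♯5 (beat 2) — escape tone; G♯4 (beat 6) — neighbor tone.

The harmony at that moment is E♯ minor triad (E♯, G♯, B♯); A♯5 is not a chord tone.
It is approached by step up from G♯5 and left by leap down to E♯5.
Step in, leap out — an escape tone.
The harmony at that moment is B♯ diminished triad (B♯, D♯, F♯); G♯4 is not a chord tone.
It is approached by step up from F♯4 and left by step down to F♯4.
Step away and step back to the same note — a neighbor tone (upper neighbor).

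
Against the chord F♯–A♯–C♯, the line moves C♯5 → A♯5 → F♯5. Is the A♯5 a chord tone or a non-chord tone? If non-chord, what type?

F# major triad contains F♯, A♯, C♯; A♯ is the third, so it is a chord tone.

Chord tone (the third of F# major triad).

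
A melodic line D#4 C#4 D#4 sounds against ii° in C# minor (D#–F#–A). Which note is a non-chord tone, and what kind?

The harmony at that moment is D# diminished triad (D#, F#, A); C#4 is not a chord tone.
It is approached by step down from D#4 and left by step up to D#4.
Step away and step back to the same note — a neighbor tone (lower neighbor).

C#4 is a neighbor tone.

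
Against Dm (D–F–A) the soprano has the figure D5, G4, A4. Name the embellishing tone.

G4 is an appoggiatura.

The harmony at that moment is D minor triad (D, F, A); G4 is not a chord tone.
It is approached by leap down from D5 and left by step up to A4.
Leap in, step out — an appoggiatura.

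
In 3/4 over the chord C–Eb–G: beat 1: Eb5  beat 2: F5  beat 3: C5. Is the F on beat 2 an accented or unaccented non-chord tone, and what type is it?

Unaccented escape tone.

The harmony at that moment is C minor triad (C, Eb, G); F5 is not a chord tone.
It is approached by step up from Eb5 and left by leap down to C5.
Step in, leap out — an escape tone.
It falls on a weak beat, so it is unaccented.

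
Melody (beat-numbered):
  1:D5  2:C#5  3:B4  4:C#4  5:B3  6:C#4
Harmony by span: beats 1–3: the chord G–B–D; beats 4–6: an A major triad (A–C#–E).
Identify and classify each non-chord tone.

The harmony at that moment is G major triad (G, B, D); C#5 is not a chord tone.
It is approached by step down from D5 and left by step down to B4.
Step in, step out in the same direction — a passing tone.
The harmony at that moment is A major triad (A, C#, E); B3 is not a chord tone.
It is approached by step down from C#4 and left by step up to C#4.
Step away and step back to the same note — a neighbor tone (lower neighbor).

C#5 (beat 2) — passing tone; B3 (beat 5) — neighbor tone.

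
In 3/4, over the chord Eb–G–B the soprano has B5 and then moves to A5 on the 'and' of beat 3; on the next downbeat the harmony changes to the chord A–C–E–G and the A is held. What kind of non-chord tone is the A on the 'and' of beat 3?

The harmony at that moment is Eb augmented triad (Eb, G, B); A5 is not a chord tone.
It is approached by step down from B5 and then sustained as the same pitch into the next harmony.
Arriving early and becoming a chord tone when the harmony changes — an anticipation.

Anticipation.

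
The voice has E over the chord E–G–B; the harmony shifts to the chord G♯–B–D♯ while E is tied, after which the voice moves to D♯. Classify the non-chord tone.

The harmony at that moment is G♯ minor triad (G♯, B, D♯); E is not a chord tone.
It is held over (the same pitch as the preceding E) and left by step down to D♯.
Held over from the previous chord and resolving down by step — a suspension.

E is a suspension.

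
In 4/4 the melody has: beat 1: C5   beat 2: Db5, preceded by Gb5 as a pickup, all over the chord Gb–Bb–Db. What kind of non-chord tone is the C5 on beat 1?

The harmony at that moment is Gb major triad (Gb, Bb, Db); C5 is not a chord tone.
It is approached by leap down from Gb5 and left by step up to Db5.
Leap in, step out, metrically accented — an appoggiatura.

Appoggiatura.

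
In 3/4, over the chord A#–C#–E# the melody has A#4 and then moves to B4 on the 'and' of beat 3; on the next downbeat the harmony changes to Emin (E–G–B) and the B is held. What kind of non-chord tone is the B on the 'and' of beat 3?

Anticipation.

The harmony at that moment is A# minor triad (A#, C#, E#); B4 is not a chord tone.
It is approached by step up from A#4 and then sustained as the same pitch into the next harmony.
Arriving early and becoming a chord tone when the harmony changes — an anticipation.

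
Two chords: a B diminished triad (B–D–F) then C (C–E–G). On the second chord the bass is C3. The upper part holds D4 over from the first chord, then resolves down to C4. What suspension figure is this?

9–8 suspension.

At the second chord the bass is C3. The suspended D4 lies a ninth above the bass; after resolving down by step to C4, the interval above the bass becomes an octave.
Suspension figures are named by those two intervals: 9–8.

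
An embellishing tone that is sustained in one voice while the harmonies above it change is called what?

Approach: none. Departure: none — a single pitch is sustained while the chords change around it, passing through harmonies that do not contain it.
No melodic motion at all; the dissonance is created entirely by the moving harmonies against the stationary note — a pedal tone (pedal point).

Pedal tone.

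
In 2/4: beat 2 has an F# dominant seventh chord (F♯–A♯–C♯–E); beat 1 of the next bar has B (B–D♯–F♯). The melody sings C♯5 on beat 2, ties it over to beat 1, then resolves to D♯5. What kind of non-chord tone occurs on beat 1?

Retardation.

The harmony at that moment is B major triad (B, D♯, F♯); C♯5 is not a chord tone.
It is held over (the same pitch as the preceding C♯5) and left by step up to D♯5.
Held over from the previous chord and resolving up by step — a retardation.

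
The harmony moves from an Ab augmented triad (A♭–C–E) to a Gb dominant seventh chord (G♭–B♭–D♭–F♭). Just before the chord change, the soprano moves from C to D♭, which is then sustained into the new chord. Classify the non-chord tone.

The harmony at that moment is A♭ augmented triad (A♭, C, E); D♭ is not a chord tone.
It is approached by step up from C and then sustained as the same pitch into the next harmony.
Arriving early and becoming a chord tone when the harmony changes — an anticipation.

D♭ is an anticipation.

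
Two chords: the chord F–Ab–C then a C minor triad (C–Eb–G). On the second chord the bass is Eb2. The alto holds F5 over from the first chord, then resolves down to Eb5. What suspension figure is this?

9–8 suspension.

At the second chord the bass is Eb2. The suspended F5 lies a ninth above the bass; after resolving down by step to Eb5, the interval above the bass becomes an octave.
Suspension figures are named by those two intervals: 9–8.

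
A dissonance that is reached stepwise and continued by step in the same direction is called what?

Passing tone.

Approach: by step. Departure: by step, continuing in the same direction.
Stepwise on both sides with no change of direction means the note fills in the space between two different chord tones — a passing tone. (Had it turned back to its starting note it would be a neighbor tone instead.)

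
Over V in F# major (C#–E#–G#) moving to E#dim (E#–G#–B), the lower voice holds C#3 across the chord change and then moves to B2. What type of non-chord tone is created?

C#3 is a suspension.

The harmony at that moment is E# diminished triad (E#, G#, B); C#3 is not a chord tone.
It is held over (the same pitch as the preceding C#3) and left by step down to B2.
Held over from the previous chord and resolving down by step — a suspension.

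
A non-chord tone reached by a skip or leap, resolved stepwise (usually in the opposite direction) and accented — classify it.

Appoggiatura.

Approach: by leap. Departure: by step. Metric position: strong.
Leap in, step out, in a metrically strong position — an appoggiatura. (It is the mirror image of the escape tone, which steps in and leaps out from a weak position.)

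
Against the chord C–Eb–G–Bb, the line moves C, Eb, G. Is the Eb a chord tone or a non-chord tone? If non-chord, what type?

C minor seventh chord contains C, Eb, G, Bb; Eb is the third, so it is a chord tone.

Chord tone (the third of C minor seventh chord).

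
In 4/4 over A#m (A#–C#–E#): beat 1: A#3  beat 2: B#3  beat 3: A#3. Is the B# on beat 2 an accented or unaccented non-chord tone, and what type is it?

Unaccented neighbor tone.

The harmony at that moment is A# minor triad (A#, C#, E#); B#3 is not a chord tone.
It is approached by step up from A#3 and left by step down to A#3.
Step away and step back to the same note — a neighbor tone (upper neighbor).
It falls on a weak beat, so it is unaccented.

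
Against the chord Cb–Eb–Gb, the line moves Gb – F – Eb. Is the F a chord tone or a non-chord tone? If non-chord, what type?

The harmony at that moment is Cb major triad (Cb, Eb, Gb); F is not a chord tone.
It is approached by step down from Gb and left by step down to Eb.
Step in, step out in the same direction — a passing tone.

Non-chord tone — a passing tone.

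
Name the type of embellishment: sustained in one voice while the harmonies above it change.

Pedal tone.

Approach: none. Departure: none — a single pitch is sustained while the chords change around it, passing through harmonies that do not contain it.
No melodic motion at all; the dissonance is created entirely by the moving harmonies against the stationary note — a pedal tone (pedal point).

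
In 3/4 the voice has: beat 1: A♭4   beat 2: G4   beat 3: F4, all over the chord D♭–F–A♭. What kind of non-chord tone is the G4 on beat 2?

The harmony at that moment is D♭ major triad (D♭, F, A♭); G4 is not a chord tone.
It is approached by step down from A♭4 and left by step down to F4.
Step in, step out in the same direction — a passing tone.

Passing tone.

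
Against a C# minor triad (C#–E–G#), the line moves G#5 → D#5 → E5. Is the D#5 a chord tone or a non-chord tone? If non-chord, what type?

Non-chord tone — an appoggiatura.

The harmony at that moment is C# minor triad (C#, E, G#); D#5 is not a chord tone.
It is approached by leap down from G#5 and left by step up to E5.
Leap in, step out — an appoggiatura.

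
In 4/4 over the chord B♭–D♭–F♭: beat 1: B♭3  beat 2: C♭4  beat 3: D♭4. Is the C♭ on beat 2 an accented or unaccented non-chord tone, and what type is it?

Unaccented passing tone.

The harmony at that moment is B♭ diminished triad (B♭, D♭, F♭); C♭4 is not a chord tone.
It is approached by step up from B♭3 and left by step up to D♭4.
Step in, step out in the same direction — a passing tone.
It falls on a weak beat, so it is unaccented.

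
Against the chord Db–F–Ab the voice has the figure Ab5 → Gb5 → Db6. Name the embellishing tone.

The harmony at that moment is Db major triad (Db, F, Ab); Gb5 is not a chord tone.
It is approached by step down from Ab5 and left by leap up to Db6.
Step in, leap out — an escape tone.

Gb5 is an escape tone.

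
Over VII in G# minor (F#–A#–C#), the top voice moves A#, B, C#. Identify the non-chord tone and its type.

B is a passing tone.

The harmony at that moment is F# major triad (F#, A#, C#); B is not a chord tone.
It is approached by step up from A# and left by step up to C#.
Step in, step out in the same direction — a passing tone.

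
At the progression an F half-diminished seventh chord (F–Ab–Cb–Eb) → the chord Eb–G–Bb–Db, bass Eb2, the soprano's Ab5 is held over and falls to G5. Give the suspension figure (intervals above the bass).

At the second chord the bass is Eb2. The suspended Ab5 lies a fourth above the bass; after resolving down by step to G5, the interval above the bass becomes a third.
Suspension figures are named by those two intervals: 4–3.

4–3 suspension.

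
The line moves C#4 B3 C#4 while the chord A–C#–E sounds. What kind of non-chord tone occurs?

B3 is a neighbor tone.

The harmony at that moment is A major triad (A, C#, E); B3 is not a chord tone.
It is approached by step down from C#4 and left by step up to C#4.
Step away and step back to the same note — a neighbor tone (lower neighbor).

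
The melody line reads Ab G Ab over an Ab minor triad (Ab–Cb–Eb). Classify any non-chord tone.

G is a neighbor tone.

The harmony at that moment is Ab minor triad (Ab, Cb, Eb); G is not a chord tone.
It is approached by step down from Ab and left by step up to Ab.
Step away and step back to the same note — a neighbor tone (lower neighbor).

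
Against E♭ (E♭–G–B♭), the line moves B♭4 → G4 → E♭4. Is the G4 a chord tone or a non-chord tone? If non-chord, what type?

Chord tone (the third of Eb major triad).

Eb major triad contains E♭, G, B♭; G is the third, so it is a chord tone.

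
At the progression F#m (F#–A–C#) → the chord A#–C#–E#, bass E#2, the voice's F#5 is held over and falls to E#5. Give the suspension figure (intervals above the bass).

At the second chord the bass is E#2. The suspended F#5 lies a ninth above the bass; after resolving down by step to E#5, the interval above the bass becomes an octave.
Suspension figures are named by those two intervals: 9–8.

9–8 suspension.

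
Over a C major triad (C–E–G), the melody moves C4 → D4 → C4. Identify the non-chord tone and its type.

D4 is a neighbor tone.

The harmony at that moment is C major triad (C, E, G); D4 is not a chord tone.
It is approached by step up from C4 and left by step down to C4.
Step away and step back to the same note — a neighbor tone (upper neighbor).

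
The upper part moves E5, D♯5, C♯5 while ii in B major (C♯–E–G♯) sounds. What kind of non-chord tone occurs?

The harmony at that moment is C♯ minor triad (C♯, E, G♯); D♯5 is not a chord tone.
It is approached by step down from E5 and left by step down to C♯5.
Step in, step out in the same direction — a passing tone.

D♯5 is a passing tone.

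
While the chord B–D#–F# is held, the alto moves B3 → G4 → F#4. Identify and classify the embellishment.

The harmony at that moment is B major triad (B, D#, F#); G4 is not a chord tone.
It is approached by leap up from B3 and left by step down to F#4.
Leap in, step out — an appoggiatura.

G4 is an appoggiatura.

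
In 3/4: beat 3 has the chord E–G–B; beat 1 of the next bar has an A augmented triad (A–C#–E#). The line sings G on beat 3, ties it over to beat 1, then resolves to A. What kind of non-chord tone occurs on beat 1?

Retardation.

The harmony at that moment is A augmented triad (A, C#, E#); G is not a chord tone.
It is held over (the same pitch as the preceding G) and left by step up to A.
Held over from the previous chord and resolving up by step — a retardation.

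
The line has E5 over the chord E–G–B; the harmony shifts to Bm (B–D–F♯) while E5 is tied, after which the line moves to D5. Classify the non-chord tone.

The harmony at that moment is B minor triad (B, D, F♯); E5 is not a chord tone.
It is held over (the same pitch as the preceding E5) and left by step down to D5.
Held over from the previous chord and resolving down by step — a suspension.

E5 is a suspension.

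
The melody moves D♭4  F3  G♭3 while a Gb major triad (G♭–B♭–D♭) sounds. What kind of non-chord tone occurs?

The harmony at that moment is G♭ major triad (G♭, B♭, D♭); F3 is not a chord tone.
It is approached by leap down from D♭4 and left by step up to G♭3.
Leap in, step out — an appoggiatura.

F3 is an appoggiatura.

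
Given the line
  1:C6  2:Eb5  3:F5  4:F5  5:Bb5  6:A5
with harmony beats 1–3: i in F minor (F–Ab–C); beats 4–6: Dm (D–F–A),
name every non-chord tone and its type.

The harmony at that moment is F minor triad (F, Ab, C); Eb5 is not a chord tone.
It is approached by leap down from C6 and left by step up to F5.
Leap in, step out — an appoggiatura.
The harmony at that moment is D minor triad (D, F, A); Bb5 is not a chord tone.
It is approached by leap up from F5 and left by step down to A5.
Leap in, step out — an appoggiatura.

Eb5 (beat 2) — appoggiatura; Bb5 (beat 5) — appoggiatura.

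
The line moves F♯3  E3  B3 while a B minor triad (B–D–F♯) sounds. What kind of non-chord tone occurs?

The harmony at that moment is B minor triad (B, D, F♯); E3 is not a chord tone.
It is approached by step down from F♯3 and left by leap up to B3.
Step in, leap out — an escape tone.

E3 is an escape tone.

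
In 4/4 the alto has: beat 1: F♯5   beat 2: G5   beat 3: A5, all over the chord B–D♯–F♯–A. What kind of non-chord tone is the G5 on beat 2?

The harmony at that moment is B dominant seventh chord (B, D♯, F♯, A); G5 is not a chord tone.
It is approached by step up from F♯5 and left by step up to A5.
Step in, step out in the same direction — a passing tone.

Passing tone.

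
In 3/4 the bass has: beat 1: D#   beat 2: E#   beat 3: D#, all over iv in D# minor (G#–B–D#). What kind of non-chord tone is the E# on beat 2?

The harmony at that moment is G# minor triad (G#, B, D#); E# is not a chord tone.
It is approached by step up from D# and left by step down to D#.
Step away and step back to the same note — a neighbor tone (upper neighbor).

Upper neighbor tone.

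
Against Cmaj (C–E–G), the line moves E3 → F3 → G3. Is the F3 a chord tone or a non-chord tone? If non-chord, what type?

Non-chord tone — a passing tone.

The harmony at that moment is C major triad (C, E, G); F3 is not a chord tone.
It is approached by step up from E3 and left by step up to G3.
Step in, step out in the same direction — a passing tone.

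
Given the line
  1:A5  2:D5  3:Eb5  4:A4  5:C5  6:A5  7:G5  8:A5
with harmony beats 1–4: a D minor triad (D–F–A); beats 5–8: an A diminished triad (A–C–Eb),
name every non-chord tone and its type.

Eb5 (beat 3) — escape tone; G5 (beat 7) — neighbor tone.

The harmony at that moment is D minor triad (D, F, A); Eb5 is not a chord tone.
It is approached by step up from D5 and left by leap down to A4.
Step in, leap out — an escape tone.
The harmony at that moment is A diminished triad (A, C, Eb); G5 is not a chord tone.
It is approached by step down from A5 and left by step up to A5.
Step away and step back to the same note — a neighbor tone (lower neighbor).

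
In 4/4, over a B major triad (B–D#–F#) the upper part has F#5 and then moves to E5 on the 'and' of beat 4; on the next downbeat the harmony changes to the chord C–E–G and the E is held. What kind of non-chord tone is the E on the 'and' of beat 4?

The harmony at that moment is B major triad (B, D#, F#); E5 is not a chord tone.
It is approached by step down from F#5 and then sustained as the same pitch into the next harmony.
Arriving early and becoming a chord tone when the harmony changes — an anticipation.

Anticipation.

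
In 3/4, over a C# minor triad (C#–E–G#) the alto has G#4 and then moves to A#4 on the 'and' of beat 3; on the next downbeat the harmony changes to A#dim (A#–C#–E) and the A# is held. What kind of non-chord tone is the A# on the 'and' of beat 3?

The harmony at that moment is C# minor triad (C#, E, G#); A#4 is not a chord tone.
It is approached by step up from G#4 and then sustained as the same pitch into the next harmony.
Arriving early and becoming a chord tone when the harmony changes — an anticipation.

Anticipation.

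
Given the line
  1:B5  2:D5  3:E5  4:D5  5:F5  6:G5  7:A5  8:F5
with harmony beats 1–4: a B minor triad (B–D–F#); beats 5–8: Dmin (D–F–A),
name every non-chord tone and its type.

The harmony at that moment is B minor triad (B, D, F#); E5 is not a chord tone.
It is approached by step up from D5 and left by step down to D5.
Step away and step back to the same note — a neighbor tone (upper neighbor).
The harmony at that moment is D minor triad (D, F, A); G5 is not a chord tone.
It is approached by step up from F5 and left by step up to A5.
Step in, step out in the same direction — a passing tone.

E5 (beat 3) — neighbor tone; G5 (beat 6) — passing tone.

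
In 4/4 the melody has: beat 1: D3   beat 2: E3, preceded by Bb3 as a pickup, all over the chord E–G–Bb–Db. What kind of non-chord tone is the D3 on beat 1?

Appoggiatura.

The harmony at that moment is E diminished seventh chord (E, G, Bb, Db); D3 is not a chord tone.
It is approached by leap down from Bb3 and left by step up to E3.
Leap in, step out, metrically accented — an appoggiatura.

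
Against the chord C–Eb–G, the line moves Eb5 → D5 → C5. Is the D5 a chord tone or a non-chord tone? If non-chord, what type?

Non-chord tone — a passing tone.

The harmony at that moment is C minor triad (C, Eb, G); D5 is not a chord tone.
It is approached by step down from Eb5 and left by step down to C5.
Step in, step out in the same direction — a passing tone.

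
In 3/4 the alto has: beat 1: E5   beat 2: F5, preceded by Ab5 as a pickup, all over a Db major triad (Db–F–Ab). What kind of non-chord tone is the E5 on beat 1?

The harmony at that moment is Db major triad (Db, F, Ab); E5 is not a chord tone.
It is approached by leap down from Ab5 and left by step up to F5.
Leap in, step out, metrically accented — an appoggiatura.

Appoggiatura.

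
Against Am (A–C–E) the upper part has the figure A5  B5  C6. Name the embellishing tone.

B5 is a passing tone.

The harmony at that moment is A minor triad (A, C, E); B5 is not a chord tone.
It is approached by step up from A5 and left by step up to C6.
Step in, step out in the same direction — a passing tone.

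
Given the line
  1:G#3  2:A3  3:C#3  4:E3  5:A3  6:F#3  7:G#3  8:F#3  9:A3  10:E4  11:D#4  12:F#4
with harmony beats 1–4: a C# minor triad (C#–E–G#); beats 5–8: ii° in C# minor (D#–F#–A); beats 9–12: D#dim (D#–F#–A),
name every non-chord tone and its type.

A3 (beat 2) — escape tone; G#3 (beat 7) — neighbor tone; E4 (beat 10) — appoggiatura.

The harmony at that moment is C# minor triad (C#, E, G#); A3 is not a chord tone.
It is approached by step up from G#3 and left by leap down to C#3.
Step in, leap out — an escape tone.
The harmony at that moment is D# diminished triad (D#, F#, A); G#3 is not a chord tone.
It is approached by step up from F#3 and left by step down to F#3.
Step away and step back to the same note — a neighbor tone (upper neighbor).
The harmony at that moment is D# diminished triad (D#, F#, A); E4 is not a chord tone.
It is approached by leap up from A3 and left by step down to D#4.
Leap in, step out — an appoggiatura.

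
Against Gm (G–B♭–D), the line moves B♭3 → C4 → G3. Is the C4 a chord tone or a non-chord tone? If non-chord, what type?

Non-chord tone — an escape tone.

The harmony at that moment is G minor triad (G, B♭, D); C4 is not a chord tone.
It is approached by step up from B♭3 and left by leap down to G3.
Step in, leap out — an escape tone.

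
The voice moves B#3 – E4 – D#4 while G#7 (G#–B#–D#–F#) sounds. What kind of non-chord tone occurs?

The harmony at that moment is G# dominant seventh chord (G#, B#, D#, F#); E4 is not a chord tone.
It is approached by leap up from B#3 and left by step down to D#4.
Leap in, step out — an appoggiatura.

E4 is an appoggiatura.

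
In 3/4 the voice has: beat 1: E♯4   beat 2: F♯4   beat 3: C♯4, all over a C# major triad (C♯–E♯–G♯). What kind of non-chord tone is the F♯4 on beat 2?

The harmony at that moment is C♯ major triad (C♯, E♯, G♯); F♯4 is not a chord tone.
It is approached by step up from E♯4 and left by leap down to C♯4.
Step in, leap out, on a weak beat — an escape tone.

Escape tone.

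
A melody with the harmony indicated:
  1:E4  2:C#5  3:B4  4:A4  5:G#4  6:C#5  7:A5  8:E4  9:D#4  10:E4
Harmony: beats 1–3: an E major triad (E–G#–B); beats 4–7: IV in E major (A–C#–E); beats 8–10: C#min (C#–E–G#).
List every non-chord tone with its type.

C#5 (beat 2) — appoggiatura; G#4 (beat 5) — escape tone; D#4 (beat 9) — neighbor tone.

The harmony at that moment is E major triad (E, G#, B); C#5 is not a chord tone.
It is approached by leap up from E4 and left by step down to B4.
Leap in, step out — an appoggiatura.
The harmony at that moment is A major triad (A, C#, E); G#4 is not a chord tone.
It is approached by step down from A4 and left by leap up to C#5.
Step in, leap out — an escape tone.
The harmony at that moment is C# minor triad (C#, E, G#); D#4 is not a chord tone.
It is approached by step down from E4 and left by step up to E4.
Step away and step back to the same note — a neighbor tone (lower neighbor).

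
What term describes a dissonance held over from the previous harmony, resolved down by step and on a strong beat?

Approach: by preparation — the pitch is first a chord tone, then held (tied or repeated) while the harmony changes under it. Departure: down by step. Metric position: strong.
A prepared dissonance that resolves downward by step — a suspension. (The same figure resolving upward would be a retardation.)

Suspension.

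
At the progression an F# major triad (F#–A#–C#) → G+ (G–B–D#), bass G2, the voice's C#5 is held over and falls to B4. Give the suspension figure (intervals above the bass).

At the second chord the bass is G2. The suspended C#5 lies a fourth above the bass; after resolving down by step to B4, the interval above the bass becomes a third.
Suspension figures are named by those two intervals: 4–3.

4–3 suspension.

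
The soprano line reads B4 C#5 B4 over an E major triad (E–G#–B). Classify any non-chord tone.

C#5 is a neighbor tone.

The harmony at that moment is E major triad (E, G#, B); C#5 is not a chord tone.
It is approached by step up from B4 and left by step down to B4.
Step away and step back to the same note — a neighbor tone (upper neighbor).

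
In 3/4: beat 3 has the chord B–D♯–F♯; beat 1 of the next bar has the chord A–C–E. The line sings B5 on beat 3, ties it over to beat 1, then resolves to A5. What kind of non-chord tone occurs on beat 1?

Suspension.

The harmony at that moment is A minor triad (A, C, E); B5 is not a chord tone.
It is held over (the same pitch as the preceding B5) and left by step down to A5.
Held over from the previous chord and resolving down by step — a suspension.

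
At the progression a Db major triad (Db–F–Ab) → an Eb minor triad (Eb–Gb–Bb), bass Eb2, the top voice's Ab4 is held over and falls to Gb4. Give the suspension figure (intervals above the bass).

4–3 suspension.

At the second chord the bass is Eb2. The suspended Ab4 lies a fourth above the bass; after resolving down by step to Gb4, the interval above the bass becomes a third.
Suspension figures are named by those two intervals: 4–3.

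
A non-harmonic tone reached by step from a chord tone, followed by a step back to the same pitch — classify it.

Approach: by step. Departure: by step in the opposite direction, back to the starting pitch.
Stepwise on both sides but reversing to return to the same chord tone — a neighbor tone. (Had it continued onward in the same direction it would be a passing tone instead.)

Neighbor tone.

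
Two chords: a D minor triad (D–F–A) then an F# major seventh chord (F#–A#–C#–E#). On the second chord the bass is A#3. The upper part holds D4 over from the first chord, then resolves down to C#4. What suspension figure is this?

At the second chord the bass is A#3. The suspended D4 lies a fourth above the bass; after resolving down by step to C#4, the interval above the bass becomes a third.
Suspension figures are named by those two intervals: 4–3.

4–3 suspension.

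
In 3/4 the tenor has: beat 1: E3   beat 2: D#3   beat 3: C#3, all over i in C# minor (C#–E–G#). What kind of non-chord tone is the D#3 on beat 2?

The harmony at that moment is C# minor triad (C#, E, G#); D#3 is not a chord tone.
It is approached by step down from E3 and left by step down to C#3.
Step in, step out in the same direction — a passing tone.

Passing tone.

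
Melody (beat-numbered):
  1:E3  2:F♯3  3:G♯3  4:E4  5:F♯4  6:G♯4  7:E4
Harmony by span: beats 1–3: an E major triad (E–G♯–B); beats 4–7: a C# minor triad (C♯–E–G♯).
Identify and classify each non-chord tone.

F♯3 (beat 2) — passing tone; F♯4 (beat 5) — passing tone.

The harmony at that moment is E major triad (E, G♯, B); F♯3 is not a chord tone.
It is approached by step up from E3 and left by step up to G♯3.
Step in, step out in the same direction — a passing tone.
The harmony at that moment is C♯ minor triad (C♯, E, G♯); F♯4 is not a chord tone.
It is approached by step up from E4 and left by step up to G♯4.
Step in, step out in the same direction — a passing tone.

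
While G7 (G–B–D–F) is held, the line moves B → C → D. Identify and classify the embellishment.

The harmony at that moment is G dominant seventh chord (G, B, D, F); C is not a chord tone.
It is approached by step up from B and left by step up to D.
Step in, step out in the same direction — a passing tone.

C is a passing tone.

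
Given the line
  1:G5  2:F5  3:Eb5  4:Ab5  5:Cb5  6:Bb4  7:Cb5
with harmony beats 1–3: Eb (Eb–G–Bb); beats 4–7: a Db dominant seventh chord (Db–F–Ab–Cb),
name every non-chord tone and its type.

F5 (beat 2) — passing tone; Bb4 (beat 6) — neighbor tone.

The harmony at that moment is Eb major triad (Eb, G, Bb); F5 is not a chord tone.
It is approached by step down from G5 and left by step down to Eb5.
Step in, step out in the same direction — a passing tone.
The harmony at that moment is Db dominant seventh chord (Db, F, Ab, Cb); Bb4 is not a chord tone.
It is approached by step down from Cb5 and left by step up to Cb5.
Step away and step back to the same note — a neighbor tone (lower neighbor).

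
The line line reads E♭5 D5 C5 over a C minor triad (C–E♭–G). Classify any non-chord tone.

D5 is a passing tone.

The harmony at that moment is C minor triad (C, E♭, G); D5 is not a chord tone.
It is approached by step down from E♭5 and left by step down to C5.
Step in, step out in the same direction — a passing tone.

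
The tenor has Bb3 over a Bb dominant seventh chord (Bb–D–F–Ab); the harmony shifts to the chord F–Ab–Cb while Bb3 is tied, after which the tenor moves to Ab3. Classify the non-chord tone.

Bb3 is a suspension.

The harmony at that moment is F diminished triad (F, Ab, Cb); Bb3 is not a chord tone.
It is held over (the same pitch as the preceding Bb3) and left by step down to Ab3.
Held over from the previous chord and resolving down by step — a suspension.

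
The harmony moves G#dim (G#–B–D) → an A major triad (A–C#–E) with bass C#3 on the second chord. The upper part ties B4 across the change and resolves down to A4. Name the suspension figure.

At the second chord the bass is C#3. The suspended B4 lies a seventh above the bass; after resolving down by step to A4, the interval above the bass becomes a sixth.
Suspension figures are named by those two intervals: 7–6.

7–6 suspension.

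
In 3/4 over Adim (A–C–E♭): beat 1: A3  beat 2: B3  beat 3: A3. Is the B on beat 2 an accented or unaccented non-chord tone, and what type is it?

Unaccented neighbor tone.

The harmony at that moment is A diminished triad (A, C, E♭); B3 is not a chord tone.
It is approached by step up from A3 and left by step down to A3.
Step away and step back to the same note — a neighbor tone (upper neighbor).
It falls on a weak beat, so it is unaccented.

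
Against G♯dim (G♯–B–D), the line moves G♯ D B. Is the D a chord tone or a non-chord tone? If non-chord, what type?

Chord tone (the fifth of G# diminished triad).

G# diminished triad contains G♯, B, D; D is the fifth, so it is a chord tone.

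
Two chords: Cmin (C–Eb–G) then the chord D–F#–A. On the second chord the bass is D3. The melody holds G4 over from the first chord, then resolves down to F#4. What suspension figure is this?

At the second chord the bass is D3. The suspended G4 lies a fourth above the bass; after resolving down by step to F#4, the interval above the bass becomes a third.
Suspension figures are named by those two intervals: 4–3.

4–3 suspension.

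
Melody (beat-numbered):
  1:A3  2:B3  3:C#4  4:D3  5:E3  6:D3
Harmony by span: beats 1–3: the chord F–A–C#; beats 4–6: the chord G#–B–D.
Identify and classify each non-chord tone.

The harmony at that moment is F augmented triad (F, A, C#); B3 is not a chord tone.
It is approached by step up from A3 and left by step up to C#4.
Step in, step out in the same direction — a passing tone.
The harmony at that moment is G# diminished triad (G#, B, D); E3 is not a chord tone.
It is approached by step up from D3 and left by step down to D3.
Step away and step back to the same note — a neighbor tone (upper neighbor).

B3 (beat 2) — passing tone; E3 (beat 5) — neighbor tone.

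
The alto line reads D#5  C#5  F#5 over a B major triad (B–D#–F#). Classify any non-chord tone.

C#5 is an escape tone.

The harmony at that moment is B major triad (B, D#, F#); C#5 is not a chord tone.
It is approached by step down from D#5 and left by leap up to F#5.
Step in, leap out — an escape tone.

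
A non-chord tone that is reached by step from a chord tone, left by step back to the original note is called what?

Approach: by step. Departure: by step in the opposite direction, back to the starting pitch.
Stepwise on both sides but reversing to return to the same chord tone — a neighbor tone. (Had it continued onward in the same direction it would be a passing tone instead.)

Neighbor tone.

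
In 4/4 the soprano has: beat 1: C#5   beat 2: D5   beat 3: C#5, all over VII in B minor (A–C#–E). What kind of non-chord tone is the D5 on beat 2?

The harmony at that moment is A major triad (A, C#, E); D5 is not a chord tone.
It is approached by step up from C#5 and left by step down to C#5.
Step away and step back to the same note — a neighbor tone (upper neighbor).

Upper neighbor tone.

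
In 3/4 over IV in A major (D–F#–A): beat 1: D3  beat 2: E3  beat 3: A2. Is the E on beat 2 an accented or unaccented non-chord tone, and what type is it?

Unaccented escape tone.

The harmony at that moment is D major triad (D, F#, A); E3 is not a chord tone.
It is approached by step up from D3 and left by leap down to A2.
Step in, leap out — an escape tone.
It falls on a weak beat, so it is unaccented.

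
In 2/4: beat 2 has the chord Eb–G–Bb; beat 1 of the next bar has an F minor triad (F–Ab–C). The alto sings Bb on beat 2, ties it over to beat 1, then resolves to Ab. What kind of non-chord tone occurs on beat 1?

The harmony at that moment is F minor triad (F, Ab, C); Bb is not a chord tone.
It is held over (the same pitch as the preceding Bb) and left by step down to Ab.
Held over from the previous chord and resolving down by step — a suspension.

Suspension.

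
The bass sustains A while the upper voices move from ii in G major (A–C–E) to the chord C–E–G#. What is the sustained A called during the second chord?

Pedal tone (pedal point).

The harmony at that moment is C augmented triad (C, E, G#); A is not a chord tone.
It is held over (the same pitch as the preceding A) and then sustained as the same pitch into the next harmony.
Sustained through a change of harmony — a pedal tone.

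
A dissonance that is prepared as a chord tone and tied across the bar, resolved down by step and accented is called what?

Approach: by preparation — the pitch is first a chord tone, then held (tied or repeated) while the harmony changes under it. Departure: down by step. Metric position: strong.
A prepared dissonance that resolves downward by step — a suspension. (The same figure resolving upward would be a retardation.)

Suspension.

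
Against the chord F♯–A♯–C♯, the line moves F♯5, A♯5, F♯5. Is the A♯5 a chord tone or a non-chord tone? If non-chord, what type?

Chord tone (the third of F# major triad).

F# major triad contains F♯, A♯, C♯; A♯ is the third, so it is a chord tone.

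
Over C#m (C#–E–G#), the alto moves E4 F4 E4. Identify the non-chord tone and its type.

F4 is a neighbor tone.

The harmony at that moment is C# minor triad (C#, E, G#); F4 is not a chord tone.
It is approached by step up from E4 and left by step down to E4.
Step away and step back to the same note — a neighbor tone (upper neighbor).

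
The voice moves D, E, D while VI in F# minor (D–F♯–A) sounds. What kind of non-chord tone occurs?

E is a neighbor tone.

The harmony at that moment is D major triad (D, F♯, A); E is not a chord tone.
It is approached by step up from D and left by step down to D.
Step away and step back to the same note — a neighbor tone (upper neighbor).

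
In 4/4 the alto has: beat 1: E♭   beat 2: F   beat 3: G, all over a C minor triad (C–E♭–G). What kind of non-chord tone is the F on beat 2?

Passing tone.

The harmony at that moment is C minor triad (C, E♭, G); F is not a chord tone.
It is approached by step up from E♭ and left by step up to G.
Step in, step out in the same direction — a passing tone.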